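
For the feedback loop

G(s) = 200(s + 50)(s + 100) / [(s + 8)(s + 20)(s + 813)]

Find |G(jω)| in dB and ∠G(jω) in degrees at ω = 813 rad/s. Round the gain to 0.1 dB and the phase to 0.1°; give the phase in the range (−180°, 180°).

At s = jω = j813:
zero (s+50): 50 + j813 → |·| = √(50²+813²) = √663469 ≈ 814.54, ∠ = arctan(813/50) ≈ 86.48°
zero (s+100): 100 + j813 → |·| = √(100²+813²) = √670969 ≈ 819.13, ∠ = arctan(813/100) ≈ 82.99°
pole (s+8): 8 + j813 → |·| = √(8²+813²) = √661033 ≈ 813.04, ∠ = arctan(813/8) ≈ 89.44°
pole (s+20): 20 + j813 → |·| = √(20²+813²) = √661369 ≈ 813.25, ∠ = arctan(813/20) ≈ 88.59°
pole (s+813): 813 + j813 → |·| = √(813²+813²) = √1321938 ≈ 1149.8, ∠ = arctan(813/813) ≈ 45.00°
|G| = 200 · 6.6721e+05 / 7.6025e+08 ≈ 0.17552
Gain = 20 log₁₀(0.17552) ≈ -15.11 dB
∠G = 169.47° − 223.03° = -53.56°

-15.1 dB, -53.6°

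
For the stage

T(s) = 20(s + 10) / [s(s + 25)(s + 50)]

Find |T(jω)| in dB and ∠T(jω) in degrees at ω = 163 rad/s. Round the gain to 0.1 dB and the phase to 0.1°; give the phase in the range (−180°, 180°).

-62.9 dB, -157.7°

At s = jω = j163:
zero (s+10): 10 + j163 → |·| = √(10²+163²) = √26669 ≈ 163.31, ∠ = arctan(163/10) ≈ 86.49°
pole (s+25): 25 + j163 → |·| = √(25²+163²) = √27194 ≈ 164.91, ∠ = arctan(163/25) ≈ 81.28°
pole (s+50): 50 + j163 → |·| = √(50²+163²) = √29069 ≈ 170.5, ∠ = arctan(163/50) ≈ 72.95°
pole at origin: |s| = 163, ∠ = 90.00° (in denominator)
|T| = 20 · 163.31 / 4.5831e+06 ≈ 0.00071266
Gain = 20 log₁₀(0.00071266) ≈ -62.94 dB
∠T = 86.49° − 244.23° = -157.74°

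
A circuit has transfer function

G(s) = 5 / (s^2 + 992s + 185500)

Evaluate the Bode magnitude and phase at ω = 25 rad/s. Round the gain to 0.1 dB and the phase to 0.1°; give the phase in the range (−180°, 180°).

-91.4 dB, -7.6°

Substitute s = j25:
Numerator: 5 = 5 + j0
Denominator: (j25)^2 + 992(j25) + 185500 = 184875 + j24800
|N| = √(5² + 0²) ≈ 5, ∠N ≈ 0.00°
|D| = √(184875² + 24800²) ≈ 1.8653e+05, ∠D ≈ 7.64°
|G| = 5 / 1.8653e+05 ≈ 2.6805e-05
Gain = 20 log₁₀(2.6805e-05) ≈ -91.44 dB
∠G = 0.00° − 7.64° = -7.64°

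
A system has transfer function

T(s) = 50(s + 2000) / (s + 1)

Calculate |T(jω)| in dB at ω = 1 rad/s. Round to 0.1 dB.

At s = jω = j1:
zero (s+2000): 2000 + j1 → |·| = √(2000²+1²) = √4000001 ≈ 2000, ∠ = arctan(1/2000) ≈ 0.03°
pole (s+1): 1 + j1 → |·| = √(1²+1²) = √2 ≈ 1.4142, ∠ = arctan(1/1) ≈ 45.00°
|T| = 50 · 2000 / 1.4142 ≈ 70711
Gain = 20 log₁₀(70711) ≈ 96.99 dB

97.0 dB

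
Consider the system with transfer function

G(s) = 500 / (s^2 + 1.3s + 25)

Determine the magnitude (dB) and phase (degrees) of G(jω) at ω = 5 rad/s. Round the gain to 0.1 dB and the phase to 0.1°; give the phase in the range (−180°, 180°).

37.7 dB, -90.0°

At s = jω = j5:
quadratic: (j5)² + 1.3·j5 + 25 = 0 + j6.5 → |·| ≈ 6.5, ∠ ≈ 90.00°
|G| = 500 / 6.5 ≈ 76.923
Gain = 20 log₁₀(76.923) ≈ 37.72 dB
∠G = 0.00° − 90.00° = -90.00°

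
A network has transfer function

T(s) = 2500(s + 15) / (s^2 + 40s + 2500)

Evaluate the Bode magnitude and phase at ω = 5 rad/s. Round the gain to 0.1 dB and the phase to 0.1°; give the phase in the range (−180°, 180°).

At s = jω = j5:
zero (s+15): 15 + j5 → |·| = √(15²+5²) = √250 ≈ 15.811, ∠ = arctan(5/15) ≈ 18.43°
quadratic: (j5)² + 40·j5 + 2500 = 2475 + j200 → |·| ≈ 2483.1, ∠ ≈ 4.62°
|T| = 2500 · 15.811 / 2483.1 ≈ 15.919
Gain = 20 log₁₀(15.919) ≈ 24.04 dB
∠T = 18.43° − 4.62° = 13.81°

24.0 dB, 13.8°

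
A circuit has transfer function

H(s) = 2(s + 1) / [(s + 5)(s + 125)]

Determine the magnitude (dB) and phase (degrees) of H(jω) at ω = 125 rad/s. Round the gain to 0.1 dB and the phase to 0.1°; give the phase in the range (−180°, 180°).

-38.9 dB, -43.2°

At s = jω = j125:
zero (s+1): 1 + j125 → |·| = √(1²+125²) = √15626 ≈ 125, ∠ = arctan(125/1) ≈ 89.54°
pole (s+5): 5 + j125 → |·| = √(5²+125²) = √15650 ≈ 125.1, ∠ = arctan(125/5) ≈ 87.71°
pole (s+125): 125 + j125 → |·| = √(125²+125²) = √31250 ≈ 176.78, ∠ = arctan(125/125) ≈ 45.00°
|H| = 2 · 125 / 22115 ≈ 0.011305
Gain = 20 log₁₀(0.011305) ≈ -38.93 dB
∠H = 89.54° − 132.71° = -43.17°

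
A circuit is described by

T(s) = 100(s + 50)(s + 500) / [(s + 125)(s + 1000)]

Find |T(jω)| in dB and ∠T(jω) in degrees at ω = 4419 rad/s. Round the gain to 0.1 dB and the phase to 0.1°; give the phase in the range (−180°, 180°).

At s = jω = j4419:
zero (s+50): 50 + j4419 → |·| = √(50²+4419²) = √19530061 ≈ 4419.3, ∠ = arctan(4419/50) ≈ 89.35°
zero (s+500): 500 + j4419 → |·| = √(500²+4419²) = √19777561 ≈ 4447.2, ∠ = arctan(4419/500) ≈ 83.54°
pole (s+125): 125 + j4419 → |·| = √(125²+4419²) = √19543186 ≈ 4420.8, ∠ = arctan(4419/125) ≈ 88.38°
pole (s+1000): 1000 + j4419 → |·| = √(1000²+4419²) = √20527561 ≈ 4530.7, ∠ = arctan(4419/1000) ≈ 77.25°
|T| = 100 · 1.9654e+07 / 2.0029e+07 ≈ 98.128
Gain = 20 log₁₀(98.128) ≈ 39.84 dB
∠T = 172.89° − 165.63° = 7.26°

39.8 dB, 7.3°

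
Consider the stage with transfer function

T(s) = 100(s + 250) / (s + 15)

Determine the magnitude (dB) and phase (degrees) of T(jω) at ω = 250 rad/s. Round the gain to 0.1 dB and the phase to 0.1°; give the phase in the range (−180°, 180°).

At s = jω = j250:
zero (s+250): 250 + j250 → |·| = √(250²+250²) = √125000 ≈ 353.55, ∠ = arctan(250/250) ≈ 45.00°
pole (s+15): 15 + j250 → |·| = √(15²+250²) = √62725 ≈ 250.45, ∠ = arctan(250/15) ≈ 86.57°
|T| = 100 · 353.55 / 250.45 ≈ 141.17
Gain = 20 log₁₀(141.17) ≈ 42.99 dB
∠T = 45.00° − 86.57° = -41.57°

43.0 dB, -41.6°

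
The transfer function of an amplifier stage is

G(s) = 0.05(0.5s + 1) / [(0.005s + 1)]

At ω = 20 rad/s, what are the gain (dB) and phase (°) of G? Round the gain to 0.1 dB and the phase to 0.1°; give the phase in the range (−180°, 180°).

-6.0 dB, 78.6°

At ω = 20 rad/s:
zero (1 + j20·0.5) = 1 + j10 → |·| ≈ 10.05, ∠ ≈ 84.29°
pole (1 + j20·0.005) = 1 + j0.1 → |·| ≈ 1.005, ∠ ≈ 5.71°
|G| = 0.05 · 10.05 / (1.005) ≈ 0.5
Gain = 20 log₁₀(0.5) ≈ -6.02 dB
∠G = (84.29°) − (5.71°) = 78.58°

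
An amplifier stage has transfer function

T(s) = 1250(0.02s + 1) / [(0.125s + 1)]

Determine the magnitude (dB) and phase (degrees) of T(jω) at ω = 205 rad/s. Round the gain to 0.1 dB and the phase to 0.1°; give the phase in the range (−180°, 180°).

46.3 dB, -11.5°

At ω = 205 rad/s:
zero (1 + j205·0.02) = 1 + j4.1 → |·| ≈ 4.2202, ∠ ≈ 76.29°
pole (1 + j205·0.125) = 1 + j25.625 → |·| ≈ 25.645, ∠ ≈ 87.77°
|T| = 1250 · 4.2202 / (25.645) ≈ 205.7
Gain = 20 log₁₀(205.7) ≈ 46.26 dB
∠T = (76.29°) − (87.77°) = -11.48°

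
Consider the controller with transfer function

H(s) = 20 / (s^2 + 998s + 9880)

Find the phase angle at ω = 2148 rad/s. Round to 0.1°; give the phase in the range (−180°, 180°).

Substitute s = j2148:
Numerator: 20 = 20 + j0
Denominator: (j2148)^2 + 998(j2148) + 9880 = -4604024 + j2143704
|N| = √(20² + 0²) ≈ 20, ∠N ≈ 0.00°
|D| = √(4604024² + 2143704²) ≈ 5.0786e+06, ∠D ≈ 155.03°
∠H = 0.00° − 155.03° = -155.03°

-155.0°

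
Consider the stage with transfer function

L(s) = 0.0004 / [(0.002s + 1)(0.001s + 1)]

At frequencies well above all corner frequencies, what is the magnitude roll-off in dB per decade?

-40 dB/decade

Each pole contributes −20 dB/decade at high frequency; each zero contributes +20 dB/decade.
Net: 0 zero(s) − 2 pole(s) → -40 dB/decade.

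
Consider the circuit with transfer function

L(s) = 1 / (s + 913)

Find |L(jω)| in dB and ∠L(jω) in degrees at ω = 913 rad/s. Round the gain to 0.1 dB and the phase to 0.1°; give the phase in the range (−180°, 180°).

Substitute s = j913:
Numerator: 1 = 1 + j0
Denominator: (j913) + 913 = 913 + j913
|N| = √(1² + 0²) ≈ 1, ∠N ≈ 0.00°
|D| = √(913² + 913²) ≈ 1291.2, ∠D ≈ 45.00°
|L| = 1 / 1291.2 ≈ 0.00077447
Gain = 20 log₁₀(0.00077447) ≈ -62.22 dB
∠L = 0.00° − 45.00° = -45.00°

-62.2 dB, -45.0°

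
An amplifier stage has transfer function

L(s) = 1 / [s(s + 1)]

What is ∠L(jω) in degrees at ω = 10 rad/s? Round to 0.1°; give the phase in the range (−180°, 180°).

At s = jω = j10:
pole (s+1): 1 + j10 → |·| = √(1²+10²) = √101 ≈ 10.05, ∠ = arctan(10/1) ≈ 84.29°
pole at origin: |s| = 10, ∠ = 90.00° (in denominator)
∠L = 0.00° − 174.29° = -174.29°

-174.3°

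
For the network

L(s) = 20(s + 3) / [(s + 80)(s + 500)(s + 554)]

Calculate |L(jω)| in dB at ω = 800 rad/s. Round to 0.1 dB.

At s = jω = j800:
zero (s+3): 3 + j800 → |·| = √(3²+800²) = √640009 ≈ 800.01, ∠ = arctan(800/3) ≈ 89.79°
pole (s+80): 80 + j800 → |·| = √(80²+800²) = √646400 ≈ 803.99, ∠ = arctan(800/80) ≈ 84.29°
pole (s+500): 500 + j800 → |·| = √(500²+800²) = √890000 ≈ 943.4, ∠ = arctan(800/500) ≈ 57.99°
pole (s+554): 554 + j800 → |·| = √(554²+800²) = √946916 ≈ 973.1, ∠ = arctan(800/554) ≈ 55.30°
|L| = 20 · 800.01 / 7.3808e+08 ≈ 2.1678e-05
Gain = 20 log₁₀(2.1678e-05) ≈ -93.28 dB

-93.3 dB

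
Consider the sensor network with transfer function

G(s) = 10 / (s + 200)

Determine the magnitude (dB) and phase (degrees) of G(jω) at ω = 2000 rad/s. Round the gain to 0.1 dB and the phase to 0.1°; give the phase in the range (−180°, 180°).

Substitute s = j2000:
Numerator: 10 = 10 + j0
Denominator: (j2000) + 200 = 200 + j2000
|N| = √(10² + 0²) ≈ 10, ∠N ≈ 0.00°
|D| = √(200² + 2000²) ≈ 2010, ∠D ≈ 84.29°
|G| = 10 / 2010 ≈ 0.0049751
Gain = 20 log₁₀(0.0049751) ≈ -46.06 dB
∠G = 0.00° − 84.29° = -84.29°

-46.1 dB, -84.3°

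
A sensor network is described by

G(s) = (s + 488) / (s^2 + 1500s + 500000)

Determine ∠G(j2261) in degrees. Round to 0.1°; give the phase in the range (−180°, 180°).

Substitute s = j2261:
Numerator: (j2261) + 488 = 488 + j2261
Denominator: (j2261)^2 + 1500(j2261) + 500000 = -4612121 + j3391500
|N| = √(488² + 2261²) ≈ 2313.1, ∠N ≈ 77.82°
|D| = √(4612121² + 3391500²) ≈ 5.7249e+06, ∠D ≈ 143.67°
∠G = 77.82° − 143.67° = -65.85°

-65.9°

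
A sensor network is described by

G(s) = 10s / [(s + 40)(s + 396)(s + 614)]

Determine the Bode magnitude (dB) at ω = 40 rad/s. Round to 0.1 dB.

-90.8 dB

At s = jω = j40:
zero at origin: s = j40 → |·| = 40, ∠ = 90.00°
pole (s+40): 40 + j40 → |·| = √(40²+40²) = √3200 ≈ 56.569, ∠ = arctan(40/40) ≈ 45.00°
pole (s+396): 396 + j40 → |·| = √(396²+40²) = √158416 ≈ 398.02, ∠ = arctan(40/396) ≈ 5.77°
pole (s+614): 614 + j40 → |·| = √(614²+40²) = √378596 ≈ 615.3, ∠ = arctan(40/614) ≈ 3.73°
|G| = 10 · 40 / 1.3854e+07 ≈ 2.8873e-05
Gain = 20 log₁₀(2.8873e-05) ≈ -90.79 dB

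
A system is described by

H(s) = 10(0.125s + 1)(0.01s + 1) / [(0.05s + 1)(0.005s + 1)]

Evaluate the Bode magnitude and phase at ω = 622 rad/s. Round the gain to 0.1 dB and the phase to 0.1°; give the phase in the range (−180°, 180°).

At ω = 622 rad/s:
zero (1 + j622·0.125) = 1 + j77.75 → |·| ≈ 77.756, ∠ ≈ 89.26°
zero (1 + j622·0.01) = 1 + j6.22 → |·| ≈ 6.2999, ∠ ≈ 80.87°
pole (1 + j622·0.05) = 1 + j31.1 → |·| ≈ 31.116, ∠ ≈ 88.16°
pole (1 + j622·0.005) = 1 + j3.11 → |·| ≈ 3.2668, ∠ ≈ 72.18°
|H| = 10 · 77.756 · 6.2999 / (31.116 · 3.2668) ≈ 48.19
Gain = 20 log₁₀(48.19) ≈ 33.66 dB
∠H = (89.26° + 80.87°) − (88.16° + 72.18°) = 9.79°

33.7 dB, 9.8°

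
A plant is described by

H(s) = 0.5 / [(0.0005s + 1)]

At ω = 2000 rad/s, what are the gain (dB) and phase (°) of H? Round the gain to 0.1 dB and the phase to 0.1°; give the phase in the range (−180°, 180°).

At ω = 2000 rad/s:
pole (1 + j2000·0.0005) = 1 + j1 → |·| ≈ 1.4142, ∠ ≈ 45.00°
|H| = 0.5 · 1 / (1.4142) ≈ 0.35356
Gain = 20 log₁₀(0.35356) ≈ -9.03 dB
∠H = (0°) − (45.00°) = -45.00°

-9.0 dB, -45.0°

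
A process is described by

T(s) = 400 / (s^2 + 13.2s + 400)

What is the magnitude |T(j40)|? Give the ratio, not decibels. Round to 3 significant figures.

At s = jω = j40:
quadratic: (j40)² + 13.2·j40 + 400 = -1200 + j528 → |·| ≈ 1311, ∠ ≈ 156.25°
|T| = 400 / 1311 ≈ 0.30511

0.305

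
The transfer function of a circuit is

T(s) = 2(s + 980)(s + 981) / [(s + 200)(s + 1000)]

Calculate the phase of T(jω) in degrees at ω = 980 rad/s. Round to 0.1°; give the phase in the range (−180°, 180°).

-32.9°

At s = jω = j980:
zero (s+980): 980 + j980 → |·| = √(980²+980²) = √1920800 ≈ 1385.9, ∠ = arctan(980/980) ≈ 45.00°
zero (s+981): 981 + j980 → |·| = √(981²+980²) = √1922761 ≈ 1386.6, ∠ = arctan(980/981) ≈ 44.97°
pole (s+200): 200 + j980 → |·| = √(200²+980²) = √1000400 ≈ 1000.2, ∠ = arctan(980/200) ≈ 78.47°
pole (s+1000): 1000 + j980 → |·| = √(1000²+980²) = √1960400 ≈ 1400.1, ∠ = arctan(980/1000) ≈ 44.42°
∠T = 89.97° − 122.89° = -32.92°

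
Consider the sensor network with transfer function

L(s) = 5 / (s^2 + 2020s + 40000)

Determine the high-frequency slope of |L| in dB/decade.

-40 dB/decade

Each pole contributes −20 dB/decade at high frequency; each zero contributes +20 dB/decade.
Net: 0 zero(s) − 2 pole(s) → -40 dB/decade.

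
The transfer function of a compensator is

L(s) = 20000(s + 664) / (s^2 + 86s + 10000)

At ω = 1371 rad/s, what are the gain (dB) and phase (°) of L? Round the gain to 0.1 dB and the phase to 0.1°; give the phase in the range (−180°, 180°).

At s = jω = j1371:
zero (s+664): 664 + j1371 → |·| = √(664²+1371²) = √2320537 ≈ 1523.3, ∠ = arctan(1371/664) ≈ 64.16°
quadratic: (j1371)² + 86·j1371 + 10000 = -1869641 + j117906 → |·| ≈ 1.8734e+06, ∠ ≈ 176.39°
|L| = 20000 · 1523.3 / 1.8734e+06 ≈ 16.262
Gain = 20 log₁₀(16.262) ≈ 24.22 dB
∠L = 64.16° − 176.39° = -112.23°

24.2 dB, -112.2°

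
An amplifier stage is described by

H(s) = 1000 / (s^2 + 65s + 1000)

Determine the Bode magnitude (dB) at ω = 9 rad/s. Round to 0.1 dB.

-0.7 dB

Substitute s = j9:
Numerator: 1000 = 1000 + j0
Denominator: (j9)^2 + 65(j9) + 1000 = 919 + j585
|N| = √(1000² + 0²) ≈ 1000, ∠N ≈ 0.00°
|D| = √(919² + 585²) ≈ 1089.4, ∠D ≈ 32.48°
|H| = 1000 / 1089.4 ≈ 0.91794
Gain = 20 log₁₀(0.91794) ≈ -0.74 dB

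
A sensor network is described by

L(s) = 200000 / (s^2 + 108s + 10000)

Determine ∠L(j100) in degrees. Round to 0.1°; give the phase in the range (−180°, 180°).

At s = jω = j100:
quadratic: (j100)² + 108·j100 + 10000 = 0 + j10800 → |·| ≈ 10800, ∠ ≈ 90.00°
∠L = 0.00° − 90.00° = -90.00°

-90.0°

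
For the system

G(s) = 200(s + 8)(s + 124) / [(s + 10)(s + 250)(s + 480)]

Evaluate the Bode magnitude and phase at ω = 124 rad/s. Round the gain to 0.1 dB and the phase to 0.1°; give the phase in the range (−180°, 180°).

-11.9 dB, 5.1°

At s = jω = j124:
zero (s+8): 8 + j124 → |·| = √(8²+124²) = √15440 ≈ 124.26, ∠ = arctan(124/8) ≈ 86.31°
zero (s+124): 124 + j124 → |·| = √(124²+124²) = √30752 ≈ 175.36, ∠ = arctan(124/124) ≈ 45.00°
pole (s+10): 10 + j124 → |·| = √(10²+124²) = √15476 ≈ 124.4, ∠ = arctan(124/10) ≈ 85.39°
pole (s+250): 250 + j124 → |·| = √(250²+124²) = √77876 ≈ 279.06, ∠ = arctan(124/250) ≈ 26.38°
pole (s+480): 480 + j124 → |·| = √(480²+124²) = √245776 ≈ 495.76, ∠ = arctan(124/480) ≈ 14.48°
|G| = 200 · 21790 / 1.721e+07 ≈ 0.25322
Gain = 20 log₁₀(0.25322) ≈ -11.93 dB
∠G = 131.31° − 126.25° = 5.06°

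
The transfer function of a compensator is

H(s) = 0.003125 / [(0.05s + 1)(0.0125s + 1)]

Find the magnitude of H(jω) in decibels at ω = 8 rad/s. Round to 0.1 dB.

At ω = 8 rad/s:
pole (1 + j8·0.05) = 1 + j0.4 → |·| ≈ 1.077, ∠ ≈ 21.80°
pole (1 + j8·0.0125) = 1 + j0.1 → |·| ≈ 1.005, ∠ ≈ 5.71°
|H| = 0.003125 · 1 / (1.077 · 1.005) ≈ 0.0028871
Gain = 20 log₁₀(0.0028871) ≈ -50.79 dB

-50.8 dB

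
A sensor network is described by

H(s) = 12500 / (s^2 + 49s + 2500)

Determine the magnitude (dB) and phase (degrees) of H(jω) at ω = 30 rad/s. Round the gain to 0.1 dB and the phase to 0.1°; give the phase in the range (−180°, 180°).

15.2 dB, -42.6°

At s = jω = j30:
quadratic: (j30)² + 49·j30 + 2500 = 1600 + j1470 → |·| ≈ 2172.8, ∠ ≈ 42.58°
|H| = 12500 / 2172.8 ≈ 5.7529
Gain = 20 log₁₀(5.7529) ≈ 15.20 dB
∠H = 0.00° − 42.58° = -42.58°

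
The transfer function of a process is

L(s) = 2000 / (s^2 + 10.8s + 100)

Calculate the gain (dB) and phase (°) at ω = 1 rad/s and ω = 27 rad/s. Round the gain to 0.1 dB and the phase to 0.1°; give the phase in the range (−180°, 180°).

At s = jω = j1:
quadratic: (j1)² + 10.8·j1 + 100 = 99 + j10.8 → |·| ≈ 99.587, ∠ ≈ 6.23°
|L| = 2000 / 99.587 ≈ 20.083
Gain = 20 log₁₀(20.083) ≈ 26.06 dB
∠L = 0.00° − 6.23° = -6.23°

At s = jω = j27:
quadratic: (j27)² + 10.8·j27 + 100 = -629 + j291.6 → |·| ≈ 693.3, ∠ ≈ 155.13°
|L| = 2000 / 693.3 ≈ 2.8848
Gain = 20 log₁₀(2.8848) ≈ 9.20 dB
∠L = 0.00° − 155.13° = -155.13°

ω = 1: 26.1 dB, -6.2°; ω = 27: 9.2 dB, -155.1°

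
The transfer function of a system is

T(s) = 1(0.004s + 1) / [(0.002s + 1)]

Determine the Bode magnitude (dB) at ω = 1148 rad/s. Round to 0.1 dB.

5.5 dB

At ω = 1148 rad/s:
zero (1 + j1148·0.004) = 1 + j4.592 → |·| ≈ 4.6996, ∠ ≈ 77.71°
pole (1 + j1148·0.002) = 1 + j2.296 → |·| ≈ 2.5043, ∠ ≈ 66.46°
|T| = 1 · 4.6996 / (2.5043) ≈ 1.8766
Gain = 20 log₁₀(1.8766) ≈ 5.47 dB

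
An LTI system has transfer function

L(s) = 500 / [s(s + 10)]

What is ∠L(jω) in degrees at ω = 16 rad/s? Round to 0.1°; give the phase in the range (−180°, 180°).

-148.0°

At s = jω = j16:
pole (s+10): 10 + j16 → |·| = √(10²+16²) = √356 ≈ 18.868, ∠ = arctan(16/10) ≈ 57.99°
pole at origin: |s| = 16, ∠ = 90.00° (in denominator)
∠L = 0.00° − 147.99° = -147.99°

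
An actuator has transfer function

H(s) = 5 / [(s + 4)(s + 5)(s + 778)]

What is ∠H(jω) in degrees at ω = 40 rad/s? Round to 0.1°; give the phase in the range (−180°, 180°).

-170.1°

At s = jω = j40:
pole (s+4): 4 + j40 → |·| = √(4²+40²) = √1616 ≈ 40.2, ∠ = arctan(40/4) ≈ 84.29°
pole (s+5): 5 + j40 → |·| = √(5²+40²) = √1625 ≈ 40.311, ∠ = arctan(40/5) ≈ 82.87°
pole (s+778): 778 + j40 → |·| = √(778²+40²) = √606884 ≈ 779.03, ∠ = arctan(40/778) ≈ 2.94°
∠H = 0.00° − 170.10° = -170.10°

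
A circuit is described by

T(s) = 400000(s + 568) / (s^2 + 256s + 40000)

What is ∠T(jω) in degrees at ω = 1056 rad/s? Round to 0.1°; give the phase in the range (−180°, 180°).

At s = jω = j1056:
zero (s+568): 568 + j1056 → |·| = √(568²+1056²) = √1437760 ≈ 1199.1, ∠ = arctan(1056/568) ≈ 61.73°
quadratic: (j1056)² + 256·j1056 + 40000 = -1075136 + j270336 → |·| ≈ 1.1086e+06, ∠ ≈ 165.89°
∠T = 61.73° − 165.89° = -104.16°

-104.2°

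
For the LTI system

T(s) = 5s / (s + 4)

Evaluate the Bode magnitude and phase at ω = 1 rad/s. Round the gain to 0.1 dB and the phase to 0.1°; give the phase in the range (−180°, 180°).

1.7 dB, 76.0°

At s = jω = j1:
zero at origin: s = j1 → |·| = 1, ∠ = 90.00°
pole (s+4): 4 + j1 → |·| = √(4²+1²) = √17 ≈ 4.1231, ∠ = arctan(1/4) ≈ 14.04°
|T| = 5 · 1 / 4.1231 ≈ 1.2127
Gain = 20 log₁₀(1.2127) ≈ 1.68 dB
∠T = 90.00° − 14.04° = 75.96°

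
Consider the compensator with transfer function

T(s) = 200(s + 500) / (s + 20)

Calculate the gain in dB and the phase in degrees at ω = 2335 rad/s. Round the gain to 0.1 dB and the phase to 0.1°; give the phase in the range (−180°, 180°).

At s = jω = j2335:
zero (s+500): 500 + j2335 → |·| = √(500²+2335²) = √5702225 ≈ 2387.9, ∠ = arctan(2335/500) ≈ 77.91°
pole (s+20): 20 + j2335 → |·| = √(20²+2335²) = √5452625 ≈ 2335.1, ∠ = arctan(2335/20) ≈ 89.51°
|T| = 200 · 2387.9 / 2335.1 ≈ 204.52
Gain = 20 log₁₀(204.52) ≈ 46.21 dB
∠T = 77.91° − 89.51° = -11.60°

46.2 dB, -11.6°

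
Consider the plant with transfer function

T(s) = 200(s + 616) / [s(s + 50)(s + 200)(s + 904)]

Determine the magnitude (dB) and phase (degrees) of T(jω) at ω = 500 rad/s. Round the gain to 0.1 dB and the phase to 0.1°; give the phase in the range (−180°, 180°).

At s = jω = j500:
zero (s+616): 616 + j500 → |·| = √(616²+500²) = √629456 ≈ 793.38, ∠ = arctan(500/616) ≈ 39.07°
pole (s+50): 50 + j500 → |·| = √(50²+500²) = √252500 ≈ 502.49, ∠ = arctan(500/50) ≈ 84.29°
pole (s+200): 200 + j500 → |·| = √(200²+500²) = √290000 ≈ 538.52, ∠ = arctan(500/200) ≈ 68.20°
pole (s+904): 904 + j500 → |·| = √(904²+500²) = √1067216 ≈ 1033.1, ∠ = arctan(500/904) ≈ 28.95°
pole at origin: |s| = 500, ∠ = 90.00° (in denominator)
|T| = 200 · 793.38 / 1.3978e+11 ≈ 1.1352e-06
Gain = 20 log₁₀(1.1352e-06) ≈ -118.90 dB
∠T = 39.07° − 271.44° = -232.37° ≡ 127.63° (principal value)

-118.9 dB, 127.6°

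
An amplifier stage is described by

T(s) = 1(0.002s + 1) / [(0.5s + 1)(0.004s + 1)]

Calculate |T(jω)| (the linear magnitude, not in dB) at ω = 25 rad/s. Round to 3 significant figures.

At ω = 25 rad/s:
zero (1 + j25·0.002) = 1 + j0.05 → |·| ≈ 1.0012, ∠ ≈ 2.86°
pole (1 + j25·0.5) = 1 + j12.5 → |·| ≈ 12.54, ∠ ≈ 85.43°
pole (1 + j25·0.004) = 1 + j0.1 → |·| ≈ 1.005, ∠ ≈ 5.71°
|T| = 1 · 1.0012 / (12.54 · 1.005) ≈ 0.079443

0.0794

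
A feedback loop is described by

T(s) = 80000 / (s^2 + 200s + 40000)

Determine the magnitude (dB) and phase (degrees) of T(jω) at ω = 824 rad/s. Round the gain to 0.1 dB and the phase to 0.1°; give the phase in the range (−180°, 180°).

-18.3 dB, -165.5°

At s = jω = j824:
quadratic: (j824)² + 200·j824 + 40000 = -638976 + j164800 → |·| ≈ 6.5989e+05, ∠ ≈ 165.54°
|T| = 80000 / 6.5989e+05 ≈ 0.12123
Gain = 20 log₁₀(0.12123) ≈ -18.33 dB
∠T = 0.00° − 165.54° = -165.54°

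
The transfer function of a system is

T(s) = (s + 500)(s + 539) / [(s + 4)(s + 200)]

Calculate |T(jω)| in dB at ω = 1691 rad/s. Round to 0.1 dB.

0.7 dB

At s = jω = j1691:
zero (s+500): 500 + j1691 → |·| = √(500²+1691²) = √3109481 ≈ 1763.4, ∠ = arctan(1691/500) ≈ 73.53°
zero (s+539): 539 + j1691 → |·| = √(539²+1691²) = √3150002 ≈ 1774.8, ∠ = arctan(1691/539) ≈ 72.32°
pole (s+4): 4 + j1691 → |·| = √(4²+1691²) = √2859497 ≈ 1691, ∠ = arctan(1691/4) ≈ 89.86°
pole (s+200): 200 + j1691 → |·| = √(200²+1691²) = √2899481 ≈ 1702.8, ∠ = arctan(1691/200) ≈ 83.25°
|T| = 1 · 3.1297e+06 / 2.8794e+06 ≈ 1.0869
Gain = 20 log₁₀(1.0869) ≈ 0.72 dB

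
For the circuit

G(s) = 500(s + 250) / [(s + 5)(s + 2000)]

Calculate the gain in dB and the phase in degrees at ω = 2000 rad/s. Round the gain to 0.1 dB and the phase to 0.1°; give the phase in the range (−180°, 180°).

At s = jω = j2000:
zero (s+250): 250 + j2000 → |·| = √(250²+2000²) = √4062500 ≈ 2015.6, ∠ = arctan(2000/250) ≈ 82.87°
pole (s+5): 5 + j2000 → |·| = √(5²+2000²) = √4000025 ≈ 2000, ∠ = arctan(2000/5) ≈ 89.86°
pole (s+2000): 2000 + j2000 → |·| = √(2000²+2000²) = √8000000 ≈ 2828.4, ∠ = arctan(2000/2000) ≈ 45.00°
|G| = 500 · 2015.6 / 5.6568e+06 ≈ 0.17816
Gain = 20 log₁₀(0.17816) ≈ -14.98 dB
∠G = 82.87° − 134.86° = -51.99°

-15.0 dB, -52.0°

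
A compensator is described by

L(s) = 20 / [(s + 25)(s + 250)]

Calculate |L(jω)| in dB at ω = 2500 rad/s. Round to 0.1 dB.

At s = jω = j2500:
pole (s+25): 25 + j2500 → |·| = √(25²+2500²) = √6250625 ≈ 2500.1, ∠ = arctan(2500/25) ≈ 89.43°
pole (s+250): 250 + j2500 → |·| = √(250²+2500²) = √6312500 ≈ 2512.5, ∠ = arctan(2500/250) ≈ 84.29°
|L| = 20 / 6.2815e+06 ≈ 3.184e-06
Gain = 20 log₁₀(3.184e-06) ≈ -109.94 dB

-109.9 dB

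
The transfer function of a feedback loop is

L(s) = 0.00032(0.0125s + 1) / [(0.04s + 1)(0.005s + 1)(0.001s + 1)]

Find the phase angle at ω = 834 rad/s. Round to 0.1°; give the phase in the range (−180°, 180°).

-120.1°

At ω = 834 rad/s:
zero (1 + j834·0.0125) = 1 + j10.425 → |·| ≈ 10.473, ∠ ≈ 84.52°
pole (1 + j834·0.04) = 1 + j33.36 → |·| ≈ 33.375, ∠ ≈ 88.28°
pole (1 + j834·0.005) = 1 + j4.17 → |·| ≈ 4.2882, ∠ ≈ 76.51°
pole (1 + j834·0.001) = 1 + j0.834 → |·| ≈ 1.3021, ∠ ≈ 39.83°
∠L = (84.52°) − (88.28° + 76.51° + 39.83°) = -120.10°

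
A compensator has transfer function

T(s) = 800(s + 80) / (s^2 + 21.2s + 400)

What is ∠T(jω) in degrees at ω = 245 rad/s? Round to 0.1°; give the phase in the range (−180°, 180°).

-103.1°

At s = jω = j245:
zero (s+80): 80 + j245 → |·| = √(80²+245²) = √66425 ≈ 257.73, ∠ = arctan(245/80) ≈ 71.92°
quadratic: (j245)² + 21.2·j245 + 400 = -59625 + j5194 → |·| ≈ 59851, ∠ ≈ 175.02°
∠T = 71.92° − 175.02° = -103.10°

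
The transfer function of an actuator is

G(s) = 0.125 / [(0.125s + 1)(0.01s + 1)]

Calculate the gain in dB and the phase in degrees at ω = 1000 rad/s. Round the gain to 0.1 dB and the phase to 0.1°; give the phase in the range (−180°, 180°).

At ω = 1000 rad/s:
pole (1 + j1000·0.125) = 1 + j125 → |·| ≈ 125, ∠ ≈ 89.54°
pole (1 + j1000·0.01) = 1 + j10 → |·| ≈ 10.05, ∠ ≈ 84.29°
|G| = 0.125 · 1 / (125 · 10.05) ≈ 9.9502e-05
Gain = 20 log₁₀(9.9502e-05) ≈ -80.04 dB
∠G = (0°) − (89.54° + 84.29°) = -173.83°

-80.0 dB, -173.8°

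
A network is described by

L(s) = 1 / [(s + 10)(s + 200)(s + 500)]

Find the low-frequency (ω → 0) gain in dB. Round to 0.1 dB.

-120.0 dB

L(0) = 1 / (10·200·500) = 1e-06
20 log₁₀(1e-06) ≈ -120.00 dB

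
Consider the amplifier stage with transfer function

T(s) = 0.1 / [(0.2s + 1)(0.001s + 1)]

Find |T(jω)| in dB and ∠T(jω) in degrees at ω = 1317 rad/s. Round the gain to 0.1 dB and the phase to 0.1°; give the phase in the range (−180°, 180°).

-72.8 dB, -142.6°

At ω = 1317 rad/s:
pole (1 + j1317·0.2) = 1 + j263.4 → |·| ≈ 263.4, ∠ ≈ 89.78°
pole (1 + j1317·0.001) = 1 + j1.317 → |·| ≈ 1.6536, ∠ ≈ 52.79°
|T| = 0.1 · 1 / (263.4 · 1.6536) ≈ 0.00022959
Gain = 20 log₁₀(0.00022959) ≈ -72.78 dB
∠T = (0°) − (89.78° + 52.79°) = -142.57°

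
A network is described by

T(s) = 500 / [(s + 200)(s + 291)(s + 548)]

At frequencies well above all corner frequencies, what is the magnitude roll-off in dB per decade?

Each pole contributes −20 dB/decade at high frequency; each zero contributes +20 dB/decade.
Net: 0 zero(s) − 3 pole(s) → -60 dB/decade.

-60 dB/decade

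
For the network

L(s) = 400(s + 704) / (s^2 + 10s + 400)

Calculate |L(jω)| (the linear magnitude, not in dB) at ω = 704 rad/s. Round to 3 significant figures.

0.804

At s = jω = j704:
zero (s+704): 704 + j704 → |·| = √(704²+704²) = √991232 ≈ 995.61, ∠ = arctan(704/704) ≈ 45.00°
quadratic: (j704)² + 10·j704 + 400 = -495216 + j7040 → |·| ≈ 4.9527e+05, ∠ ≈ 179.19°
|L| = 400 · 995.61 / 4.9527e+05 ≈ 0.80409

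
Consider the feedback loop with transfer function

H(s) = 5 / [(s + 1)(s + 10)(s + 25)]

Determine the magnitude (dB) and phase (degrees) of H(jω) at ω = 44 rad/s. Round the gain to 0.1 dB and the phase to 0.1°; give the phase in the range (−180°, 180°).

-86.1 dB, 133.7°

At s = jω = j44:
pole (s+1): 1 + j44 → |·| = √(1²+44²) = √1937 ≈ 44.011, ∠ = arctan(44/1) ≈ 88.70°
pole (s+10): 10 + j44 → |·| = √(10²+44²) = √2036 ≈ 45.122, ∠ = arctan(44/10) ≈ 77.20°
pole (s+25): 25 + j44 → |·| = √(25²+44²) = √2561 ≈ 50.606, ∠ = arctan(44/25) ≈ 60.40°
|H| = 5 / 1.005e+05 ≈ 4.9751e-05
Gain = 20 log₁₀(4.9751e-05) ≈ -86.06 dB
∠H = 0.00° − 226.30° = -226.30° ≡ 133.70° (principal value)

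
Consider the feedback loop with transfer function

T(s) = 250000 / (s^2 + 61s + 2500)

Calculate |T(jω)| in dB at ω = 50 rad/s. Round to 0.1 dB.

At s = jω = j50:
quadratic: (j50)² + 61·j50 + 2500 = 0 + j3050 → |·| ≈ 3050, ∠ ≈ 90.00°
|T| = 250000 / 3050 ≈ 81.967
Gain = 20 log₁₀(81.967) ≈ 38.27 dB

38.3 dB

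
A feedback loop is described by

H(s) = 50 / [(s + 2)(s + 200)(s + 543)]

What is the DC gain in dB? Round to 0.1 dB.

H(0) = 50 / (2·200·543) ≈ 0.0002302
20 log₁₀(0.0002302) ≈ -72.76 dB

-72.8 dB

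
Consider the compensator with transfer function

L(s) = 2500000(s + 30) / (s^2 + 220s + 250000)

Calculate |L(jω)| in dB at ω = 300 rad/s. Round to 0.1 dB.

At s = jω = j300:
zero (s+30): 30 + j300 → |·| = √(30²+300²) = √90900 ≈ 301.5, ∠ = arctan(300/30) ≈ 84.29°
quadratic: (j300)² + 220·j300 + 250000 = 160000 + j66000 → |·| ≈ 1.7308e+05, ∠ ≈ 22.42°
|L| = 2500000 · 301.5 / 1.7308e+05 ≈ 4354.9
Gain = 20 log₁₀(4354.9) ≈ 72.78 dB

72.8 dB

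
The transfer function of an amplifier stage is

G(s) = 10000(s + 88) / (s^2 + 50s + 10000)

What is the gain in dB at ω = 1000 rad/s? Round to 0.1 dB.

20.1 dB

At s = jω = j1000:
zero (s+88): 88 + j1000 → |·| = √(88²+1000²) = √1007744 ≈ 1003.9, ∠ = arctan(1000/88) ≈ 84.97°
quadratic: (j1000)² + 50·j1000 + 10000 = -990000 + j50000 → |·| ≈ 9.9126e+05, ∠ ≈ 177.11°
|G| = 10000 · 1003.9 / 9.9126e+05 ≈ 10.128
Gain = 20 log₁₀(10.128) ≈ 20.11 dB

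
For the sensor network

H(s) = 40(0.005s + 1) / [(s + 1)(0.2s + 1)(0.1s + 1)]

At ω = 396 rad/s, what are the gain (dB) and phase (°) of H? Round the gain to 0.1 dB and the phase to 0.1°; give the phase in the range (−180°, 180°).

-82.9 dB, 155.5°

At ω = 396 rad/s:
zero (1 + j396·0.005) = 1 + j1.98 → |·| ≈ 2.2182, ∠ ≈ 63.20°
pole (1 + j396·1) = 1 + j396 → |·| ≈ 396, ∠ ≈ 89.86°
pole (1 + j396·0.2) = 1 + j79.2 → |·| ≈ 79.206, ∠ ≈ 89.28°
pole (1 + j396·0.1) = 1 + j39.6 → |·| ≈ 39.613, ∠ ≈ 88.55°
|H| = 40 · 2.2182 / (396 · 79.206 · 39.613) ≈ 7.1412e-05
Gain = 20 log₁₀(7.1412e-05) ≈ -82.92 dB
∠H = (63.20°) − (89.86° + 89.28° + 88.55°) = -204.49° ≡ 155.51° (principal value)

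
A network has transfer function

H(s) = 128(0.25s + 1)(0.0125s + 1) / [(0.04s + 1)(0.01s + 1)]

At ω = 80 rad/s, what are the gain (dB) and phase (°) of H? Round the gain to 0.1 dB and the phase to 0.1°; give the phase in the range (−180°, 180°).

At ω = 80 rad/s:
zero (1 + j80·0.25) = 1 + j20 → |·| ≈ 20.025, ∠ ≈ 87.14°
zero (1 + j80·0.0125) = 1 + j1 → |·| ≈ 1.4142, ∠ ≈ 45.00°
pole (1 + j80·0.04) = 1 + j3.2 → |·| ≈ 3.3526, ∠ ≈ 72.65°
pole (1 + j80·0.01) = 1 + j0.8 → |·| ≈ 1.2806, ∠ ≈ 38.66°
|H| = 128 · 20.025 · 1.4142 / (3.3526 · 1.2806) ≈ 844.3
Gain = 20 log₁₀(844.3) ≈ 58.53 dB
∠H = (87.14° + 45.00°) − (72.65° + 38.66°) = 20.83°

58.5 dB, 20.8°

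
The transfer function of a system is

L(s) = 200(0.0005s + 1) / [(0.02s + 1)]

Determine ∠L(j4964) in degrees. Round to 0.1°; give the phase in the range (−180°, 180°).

At ω = 4964 rad/s:
zero (1 + j4964·0.0005) = 1 + j2.482 → |·| ≈ 2.6759, ∠ ≈ 68.06°
pole (1 + j4964·0.02) = 1 + j99.28 → |·| ≈ 99.285, ∠ ≈ 89.42°
∠L = (68.06°) − (89.42°) = -21.36°

-21.4°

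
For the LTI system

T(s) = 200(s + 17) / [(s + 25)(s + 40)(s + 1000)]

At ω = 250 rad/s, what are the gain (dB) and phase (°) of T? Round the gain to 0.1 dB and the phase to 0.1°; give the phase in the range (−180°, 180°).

At s = jω = j250:
zero (s+17): 17 + j250 → |·| = √(17²+250²) = √62789 ≈ 250.58, ∠ = arctan(250/17) ≈ 86.11°
pole (s+25): 25 + j250 → |·| = √(25²+250²) = √63125 ≈ 251.25, ∠ = arctan(250/25) ≈ 84.29°
pole (s+40): 40 + j250 → |·| = √(40²+250²) = √64100 ≈ 253.18, ∠ = arctan(250/40) ≈ 80.91°
pole (s+1000): 1000 + j250 → |·| = √(1000²+250²) = √1062500 ≈ 1030.8, ∠ = arctan(250/1000) ≈ 14.04°
|T| = 200 · 250.58 / 6.5571e+07 ≈ 0.0007643
Gain = 20 log₁₀(0.0007643) ≈ -62.33 dB
∠T = 86.11° − 179.24° = -93.13°

-62.3 dB, -93.1°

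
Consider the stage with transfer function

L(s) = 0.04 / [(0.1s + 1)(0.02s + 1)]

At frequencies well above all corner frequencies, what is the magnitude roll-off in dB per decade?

-40 dB/decade

Each pole contributes −20 dB/decade at high frequency; each zero contributes +20 dB/decade.
Net: 0 zero(s) − 2 pole(s) → -40 dB/decade.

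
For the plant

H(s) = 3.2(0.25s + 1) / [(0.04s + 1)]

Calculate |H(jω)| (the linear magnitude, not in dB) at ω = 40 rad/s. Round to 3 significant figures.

17.0

At ω = 40 rad/s:
zero (1 + j40·0.25) = 1 + j10 → |·| ≈ 10.05, ∠ ≈ 84.29°
pole (1 + j40·0.04) = 1 + j1.6 → |·| ≈ 1.8868, ∠ ≈ 57.99°
|H| = 3.2 · 10.05 / (1.8868) ≈ 17.045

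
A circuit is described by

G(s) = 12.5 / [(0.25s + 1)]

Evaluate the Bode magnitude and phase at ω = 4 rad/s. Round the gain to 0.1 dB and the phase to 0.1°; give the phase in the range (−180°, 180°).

18.9 dB, -45.0°

At ω = 4 rad/s:
pole (1 + j4·0.25) = 1 + j1 → |·| ≈ 1.4142, ∠ ≈ 45.00°
|G| = 12.5 · 1 / (1.4142) ≈ 8.8389
Gain = 20 log₁₀(8.8389) ≈ 18.93 dB
∠G = (0°) − (45.00°) = -45.00°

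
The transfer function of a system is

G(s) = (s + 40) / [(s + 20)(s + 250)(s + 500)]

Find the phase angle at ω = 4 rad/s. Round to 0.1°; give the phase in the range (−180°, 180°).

-7.0°

At s = jω = j4:
zero (s+40): 40 + j4 → |·| = √(40²+4²) = √1616 ≈ 40.2, ∠ = arctan(4/40) ≈ 5.71°
pole (s+20): 20 + j4 → |·| = √(20²+4²) = √416 ≈ 20.396, ∠ = arctan(4/20) ≈ 11.31°
pole (s+250): 250 + j4 → |·| = √(250²+4²) = √62516 ≈ 250.03, ∠ = arctan(4/250) ≈ 0.92°
pole (s+500): 500 + j4 → |·| = √(500²+4²) = √250016 ≈ 500.02, ∠ = arctan(4/500) ≈ 0.46°
∠G = 5.71° − 12.69° = -6.98°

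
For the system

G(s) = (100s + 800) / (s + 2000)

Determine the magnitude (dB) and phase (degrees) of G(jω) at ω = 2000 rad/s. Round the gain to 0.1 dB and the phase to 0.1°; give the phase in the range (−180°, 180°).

37.0 dB, 44.8°

Substitute s = j2000:
Numerator: 100(j2000) + 800 = 800 + j200000
Denominator: (j2000) + 2000 = 2000 + j2000
|N| = √(800² + 200000²) ≈ 2e+05, ∠N ≈ 89.77°
|D| = √(2000² + 2000²) ≈ 2828.4, ∠D ≈ 45.00°
|G| = 2e+05 / 2828.4 ≈ 70.711
Gain = 20 log₁₀(70.711) ≈ 36.99 dB
∠G = 89.77° − 45.00° = 44.77°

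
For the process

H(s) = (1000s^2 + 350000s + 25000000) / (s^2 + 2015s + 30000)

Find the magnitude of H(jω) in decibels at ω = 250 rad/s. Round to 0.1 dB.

Substitute s = j250:
Numerator: 1000(j250)^2 + 350000(j250) + 25000000 = -37500000 + j87500000
Denominator: (j250)^2 + 2015(j250) + 30000 = -32500 + j503750
|N| = √(37500000² + 87500000²) ≈ 9.5197e+07, ∠N ≈ 113.20°
|D| = √(32500² + 503750²) ≈ 5.048e+05, ∠D ≈ 93.69°
|H| = 9.5197e+07 / 5.048e+05 ≈ 188.58
Gain = 20 log₁₀(188.58) ≈ 45.51 dB

45.5 dB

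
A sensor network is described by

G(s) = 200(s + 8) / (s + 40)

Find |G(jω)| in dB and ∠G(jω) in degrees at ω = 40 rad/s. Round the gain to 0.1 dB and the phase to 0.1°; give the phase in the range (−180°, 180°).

43.2 dB, 33.7°

At s = jω = j40:
zero (s+8): 8 + j40 → |·| = √(8²+40²) = √1664 ≈ 40.792, ∠ = arctan(40/8) ≈ 78.69°
pole (s+40): 40 + j40 → |·| = √(40²+40²) = √3200 ≈ 56.569, ∠ = arctan(40/40) ≈ 45.00°
|G| = 200 · 40.792 / 56.569 ≈ 144.22
Gain = 20 log₁₀(144.22) ≈ 43.18 dB
∠G = 78.69° − 45.00° = 33.69°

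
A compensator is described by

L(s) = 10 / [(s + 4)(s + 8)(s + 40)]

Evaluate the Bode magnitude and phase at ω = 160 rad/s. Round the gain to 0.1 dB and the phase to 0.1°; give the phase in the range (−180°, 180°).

At s = jω = j160:
pole (s+4): 4 + j160 → |·| = √(4²+160²) = √25616 ≈ 160.05, ∠ = arctan(160/4) ≈ 88.57°
pole (s+8): 8 + j160 → |·| = √(8²+160²) = √25664 ≈ 160.2, ∠ = arctan(160/8) ≈ 87.14°
pole (s+40): 40 + j160 → |·| = √(40²+160²) = √27200 ≈ 164.92, ∠ = arctan(160/40) ≈ 75.96°
|L| = 10 / 4.2286e+06 ≈ 2.3648e-06
Gain = 20 log₁₀(2.3648e-06) ≈ -112.52 dB
∠L = 0.00° − 251.67° = -251.67° ≡ 108.33° (principal value)

-112.5 dB, 108.3°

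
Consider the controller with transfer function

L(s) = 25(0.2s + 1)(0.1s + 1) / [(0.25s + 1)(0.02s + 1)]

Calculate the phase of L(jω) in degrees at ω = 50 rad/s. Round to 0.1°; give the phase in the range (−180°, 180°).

At ω = 50 rad/s:
zero (1 + j50·0.2) = 1 + j10 → |·| ≈ 10.05, ∠ ≈ 84.29°
zero (1 + j50·0.1) = 1 + j5 → |·| ≈ 5.099, ∠ ≈ 78.69°
pole (1 + j50·0.25) = 1 + j12.5 → |·| ≈ 12.54, ∠ ≈ 85.43°
pole (1 + j50·0.02) = 1 + j1 → |·| ≈ 1.4142, ∠ ≈ 45.00°
∠L = (84.29° + 78.69°) − (85.43° + 45.00°) = 32.55°

32.6°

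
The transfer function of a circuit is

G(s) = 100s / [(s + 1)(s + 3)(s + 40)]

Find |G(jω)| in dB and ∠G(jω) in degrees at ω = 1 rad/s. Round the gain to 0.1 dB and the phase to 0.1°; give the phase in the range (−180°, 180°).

-5.1 dB, 25.1°

At s = jω = j1:
zero at origin: s = j1 → |·| = 1, ∠ = 90.00°
pole (s+1): 1 + j1 → |·| = √(1²+1²) = √2 ≈ 1.4142, ∠ = arctan(1/1) ≈ 45.00°
pole (s+3): 3 + j1 → |·| = √(3²+1²) = √10 ≈ 3.1623, ∠ = arctan(1/3) ≈ 18.43°
pole (s+40): 40 + j1 → |·| = √(40²+1²) = √1601 ≈ 40.012, ∠ = arctan(1/40) ≈ 1.43°
|G| = 100 · 1 / 178.94 ≈ 0.55885
Gain = 20 log₁₀(0.55885) ≈ -5.05 dB
∠G = 90.00° − 64.86° = 25.14°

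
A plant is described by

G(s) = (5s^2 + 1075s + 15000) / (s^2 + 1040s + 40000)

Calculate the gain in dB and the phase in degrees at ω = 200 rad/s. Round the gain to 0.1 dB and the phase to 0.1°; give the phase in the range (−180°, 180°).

Substitute s = j200:
Numerator: 5(j200)^2 + 1075(j200) + 15000 = -185000 + j215000
Denominator: (j200)^2 + 1040(j200) + 40000 = 0 + j208000
|N| = √(185000² + 215000²) ≈ 2.8364e+05, ∠N ≈ 130.71°
|D| = √(0² + 208000²) ≈ 2.08e+05, ∠D ≈ 90.00°
|G| = 2.8364e+05 / 2.08e+05 ≈ 1.3637
Gain = 20 log₁₀(1.3637) ≈ 2.69 dB
∠G = 130.71° − 90.00° = 40.71°

2.7 dB, 40.7°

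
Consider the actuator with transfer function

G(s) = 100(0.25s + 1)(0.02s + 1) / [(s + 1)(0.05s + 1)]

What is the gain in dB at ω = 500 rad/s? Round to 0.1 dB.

20.0 dB

At ω = 500 rad/s:
zero (1 + j500·0.25) = 1 + j125 → |·| ≈ 125, ∠ ≈ 89.54°
zero (1 + j500·0.02) = 1 + j10 → |·| ≈ 10.05, ∠ ≈ 84.29°
pole (1 + j500·1) = 1 + j500 → |·| ≈ 500, ∠ ≈ 89.89°
pole (1 + j500·0.05) = 1 + j25 → |·| ≈ 25.02, ∠ ≈ 87.71°
|G| = 100 · 125 · 10.05 / (500 · 25.02) ≈ 10.042
Gain = 20 log₁₀(10.042) ≈ 20.04 dB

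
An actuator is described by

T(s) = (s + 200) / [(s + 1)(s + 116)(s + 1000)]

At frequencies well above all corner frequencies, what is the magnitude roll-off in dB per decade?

Each pole contributes −20 dB/decade at high frequency; each zero contributes +20 dB/decade.
Net: 1 zero(s) − 3 pole(s) → -40 dB/decade.

-40 dB/decade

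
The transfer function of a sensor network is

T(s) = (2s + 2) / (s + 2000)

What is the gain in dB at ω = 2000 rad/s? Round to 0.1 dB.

3.0 dB

Substitute s = j2000:
Numerator: 2(j2000) + 2 = 2 + j4000
Denominator: (j2000) + 2000 = 2000 + j2000
|N| = √(2² + 4000²) ≈ 4000, ∠N ≈ 89.97°
|D| = √(2000² + 2000²) ≈ 2828.4, ∠D ≈ 45.00°
|T| = 4000 / 2828.4 ≈ 1.4142
Gain = 20 log₁₀(1.4142) ≈ 3.01 dB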